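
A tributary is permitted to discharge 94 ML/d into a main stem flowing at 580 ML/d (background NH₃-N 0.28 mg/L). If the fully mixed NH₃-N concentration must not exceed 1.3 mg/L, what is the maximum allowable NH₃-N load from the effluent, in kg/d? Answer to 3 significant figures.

Mass balance at the limit: 580.0·0.2800 + 94.00·Cₑ = 674.0·1.3 → Cₑ = 7.594 mg/L.
94.00 ML/d = 1.088 m³/s. Load = 1.088 m³/s × 7.594 g/m³ × 86 400 s/d = 713.8 kg/d.

714 kg/d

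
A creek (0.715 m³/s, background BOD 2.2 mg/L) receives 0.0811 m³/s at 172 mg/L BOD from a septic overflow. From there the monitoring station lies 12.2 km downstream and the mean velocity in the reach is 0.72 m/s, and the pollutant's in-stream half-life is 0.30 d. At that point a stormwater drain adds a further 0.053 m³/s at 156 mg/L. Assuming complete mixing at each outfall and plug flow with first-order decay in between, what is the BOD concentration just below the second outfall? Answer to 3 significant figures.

Flow-weighted average: C = (0.7150·2.200 + 0.08110·172.0) / 0.7961 = 15.52/0.7961 = 19.50 mg/L; combined flow 0.7961 m³/s.
Travel time t = 12.2·1000 / 0.72 = 16940 s = 4.707 h.
Half-life 0.30 d → k = ln 2 / 0.30 = 2.310 d⁻¹.
Decay over the reach: 19.50·exp(−kt) = 19.50·0.6356 = 12.39 mg/L.
Second outfall: C = (0.7961·12.39 + 0.05300·156.0)/0.8491 = 21.36 mg/L.

21.4 mg/L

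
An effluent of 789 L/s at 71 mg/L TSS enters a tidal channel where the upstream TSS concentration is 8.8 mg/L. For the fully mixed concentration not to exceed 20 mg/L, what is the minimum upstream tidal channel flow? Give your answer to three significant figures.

3590 L/s

Set C_mix = 20: (Q·8.800 + 789.0·71.00) / (Q + 789.0) = 20
→ Q = 789.0·(71.00 − 20)/(20 − 8.800) = 3593 L/s.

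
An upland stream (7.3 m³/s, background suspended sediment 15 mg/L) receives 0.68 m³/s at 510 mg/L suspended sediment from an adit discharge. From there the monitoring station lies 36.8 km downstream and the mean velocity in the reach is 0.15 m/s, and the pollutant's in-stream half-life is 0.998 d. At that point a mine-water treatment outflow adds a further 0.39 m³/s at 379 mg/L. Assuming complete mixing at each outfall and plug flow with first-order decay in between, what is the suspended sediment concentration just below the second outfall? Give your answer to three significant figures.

Conservation of mass: C = (7.300·15.00 + 0.6800·510.0) / 7.980 = 456.3/7.980 = 57.18 mg/L; combined flow 7.980 m³/s.
Travel time t = 36.8·1000 / 0.15 = 245300 s = 68.15 h.
Half-life 0.998 d → k = ln 2 / 0.998 = 0.6945 d⁻¹.
After decay, C = 57.18 × e^(−kt) = 57.18 × 0.1392 = 7.957 mg/L.
At the second outfall, C = (7.980·7.957 + 0.3900·379.0) / (7.980 + 0.3900) = 25.25 mg/L.

25.2 mg/L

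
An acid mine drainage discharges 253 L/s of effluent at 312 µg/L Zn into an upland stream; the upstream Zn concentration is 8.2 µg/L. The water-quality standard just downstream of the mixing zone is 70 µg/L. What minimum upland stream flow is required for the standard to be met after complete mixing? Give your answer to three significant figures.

Set C_mix = 70: (Q·8.200 + 253.0·312.0) / (Q + 253.0) = 70
→ Q = 253.0·(312.0 − 70)/(70 − 8.200) = 990.7 L/s.

991 L/s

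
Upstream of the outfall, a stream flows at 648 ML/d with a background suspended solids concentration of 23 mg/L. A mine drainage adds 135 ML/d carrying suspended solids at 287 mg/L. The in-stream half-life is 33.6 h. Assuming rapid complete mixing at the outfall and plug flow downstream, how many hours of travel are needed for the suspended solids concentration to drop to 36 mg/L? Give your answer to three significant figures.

Conservation of mass: C = (648.0·23.00 + 135.0·287.0) / 783.0 = 53650/783.0 = 68.52 mg/L.
Half-life 33.6 h → k = ln 2 / 33.6 = 0.02063 h⁻¹ = 0.4951 d⁻¹.
68.52·exp(−k·t) = 36 → t = ln(68.52/36)/k = 112300 s = 31.20 h.

31.2 h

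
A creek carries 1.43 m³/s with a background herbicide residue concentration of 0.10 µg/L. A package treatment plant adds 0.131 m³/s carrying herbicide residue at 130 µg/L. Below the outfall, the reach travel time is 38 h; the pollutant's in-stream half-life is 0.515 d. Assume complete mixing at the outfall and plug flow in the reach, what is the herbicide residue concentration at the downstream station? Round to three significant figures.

Flow-weighted average: C = (1.430·0.1000 + 0.1310·130.0) / 1.561 = 17.17/1.561 = 11.00 µg/L.
Half-life 0.515 d → k = ln 2 / 0.515 = 1.346 d⁻¹.
Decay over the reach: 11.00·exp(−kt) = 11.00·0.1187 = 1.306 µg/L.

1.31 µg/L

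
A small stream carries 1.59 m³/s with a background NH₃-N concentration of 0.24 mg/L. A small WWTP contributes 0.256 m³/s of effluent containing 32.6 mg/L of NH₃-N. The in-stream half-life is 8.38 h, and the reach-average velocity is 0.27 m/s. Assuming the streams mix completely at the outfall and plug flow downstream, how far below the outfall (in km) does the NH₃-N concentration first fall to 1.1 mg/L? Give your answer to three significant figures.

Mass balance: C = (1.590·0.2400 + 0.2560·32.60) / 1.846 = 8.727/1.846 = 4.728 mg/L.
Half-life 8.38 h → k = ln 2 / 8.38 = 0.08271 h⁻¹ = 1.985 d⁻¹.
Set 4.728·exp(−k·t) = 1.1 → t = ln(4.728/1.1)/k = 63460 s = 17.63 h.
Distance = v·t = 0.27·63460 = 17130 m = 17.13 km.

17.1 km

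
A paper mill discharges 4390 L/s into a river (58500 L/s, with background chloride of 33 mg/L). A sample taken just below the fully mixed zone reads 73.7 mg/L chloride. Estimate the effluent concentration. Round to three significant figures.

Mass balance: 58500·33.00 + 4390·Cₑ = 62890·73.70
→ Cₑ = (62890·73.70 − 58500·33.00) / 4390 = 616.1 mg/L.

616 mg/L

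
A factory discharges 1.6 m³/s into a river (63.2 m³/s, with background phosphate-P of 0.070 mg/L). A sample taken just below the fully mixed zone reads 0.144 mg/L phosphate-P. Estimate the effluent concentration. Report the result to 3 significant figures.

3.07 mg/L

Mass balance: 63.20·0.07000 + 1.600·Cₑ = 64.80·0.1440
→ Cₑ = (64.80·0.1440 − 63.20·0.07000) / 1.600 = 3.067 mg/L.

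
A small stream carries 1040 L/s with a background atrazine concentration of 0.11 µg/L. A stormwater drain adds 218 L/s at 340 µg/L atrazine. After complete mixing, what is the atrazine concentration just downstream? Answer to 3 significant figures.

Mass balance: C = (1040·0.1100 + 218.0·340.0) / 1258 = 74230/1258 = 59.01 µg/L.

59.0 µg/L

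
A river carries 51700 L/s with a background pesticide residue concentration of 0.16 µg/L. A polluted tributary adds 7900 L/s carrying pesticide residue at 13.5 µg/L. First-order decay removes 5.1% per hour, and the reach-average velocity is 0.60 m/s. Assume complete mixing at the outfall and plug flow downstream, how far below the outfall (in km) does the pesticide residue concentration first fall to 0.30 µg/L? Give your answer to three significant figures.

After mixing, C = (51700·0.1600 + 7900·13.50) / 59600 = 114900/59600 = 1.928 µg/L.
5.1%/h lost → k = −ln(1 − 0.051) = 0.05235 h⁻¹.
Set 1.928·exp(−k·t) = 0.30 → t = ln(1.928/0.30)/k = 128000 s = 35.54 h.
Distance = v·t = 0.60·128000 = 76770 m = 76.77 km.

76.8 km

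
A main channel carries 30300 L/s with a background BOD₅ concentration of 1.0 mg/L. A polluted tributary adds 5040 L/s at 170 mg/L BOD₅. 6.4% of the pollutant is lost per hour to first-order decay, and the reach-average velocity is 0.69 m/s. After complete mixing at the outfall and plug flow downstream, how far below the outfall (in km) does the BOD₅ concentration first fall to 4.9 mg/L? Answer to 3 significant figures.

61.4 km

After mixing, C = (30300·1.000 + 5040·170.0) / 35340 = 887100/35340 = 25.10 mg/L.
6.4%/h lost → k = −ln(1 − 0.064) = 0.06614 h⁻¹.
Set 25.10·exp(−k·t) = 4.9 → t = ln(25.10/4.9)/k = 88920 s = 24.70 h.
Distance = v·t = 0.69·88920 = 61360 m = 61.36 km.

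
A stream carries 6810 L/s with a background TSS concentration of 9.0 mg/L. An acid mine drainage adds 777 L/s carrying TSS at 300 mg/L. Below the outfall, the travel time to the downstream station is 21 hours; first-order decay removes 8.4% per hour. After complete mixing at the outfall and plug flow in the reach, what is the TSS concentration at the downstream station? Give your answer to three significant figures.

6.15 mg/L

Flow-weighted average: C = (6810·9.000 + 777.0·300.0) / 7587 = 294400/7587 = 38.80 mg/L.
8.4%/h lost → k = −ln(1 − 0.084) = 0.08774 h⁻¹.
Decay over the reach: 38.80·exp(−kt) = 38.80·0.1584 = 6.147 mg/L.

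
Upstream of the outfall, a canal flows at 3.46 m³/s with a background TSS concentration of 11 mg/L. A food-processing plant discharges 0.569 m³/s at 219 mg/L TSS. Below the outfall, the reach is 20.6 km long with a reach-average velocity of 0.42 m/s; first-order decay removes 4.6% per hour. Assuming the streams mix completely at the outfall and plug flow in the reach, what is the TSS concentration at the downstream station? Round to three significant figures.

21.3 mg/L

Mass balance: C = (3.460·11.00 + 0.5690·219.0) / 4.029 = 162.7/4.029 = 40.38 mg/L.
Travel time t = 20.6·1000 / 0.42 = 49050 s = 13.62 h.
4.6%/h lost → k = −ln(1 − 0.046) = 0.04709 h⁻¹.
Applying C = C₀e^(−kt): 40.38 × 0.5265 = 21.26 mg/L.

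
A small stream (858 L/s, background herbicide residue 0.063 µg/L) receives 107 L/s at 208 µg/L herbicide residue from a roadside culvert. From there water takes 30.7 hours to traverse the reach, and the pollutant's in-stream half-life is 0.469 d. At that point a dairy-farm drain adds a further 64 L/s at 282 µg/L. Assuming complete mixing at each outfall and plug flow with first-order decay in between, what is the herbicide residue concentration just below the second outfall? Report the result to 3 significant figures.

Mixed concentration C = ΣQC/ΣQ = (858.0·0.06300 + 107.0·208.0) / 965.0 = 22310/965.0 = 23.12 µg/L; combined flow 965.0 L/s.
Half-life 0.469 d → k = ln 2 / 0.469 = 1.478 d⁻¹.
After decay, C = 23.12 × e^(−kt) = 23.12 × 0.1510 = 3.491 µg/L.
At the second outfall, C = (965.0·3.491 + 64.00·282.0) / (965.0 + 64.00) = 20.81 µg/L.

20.8 µg/L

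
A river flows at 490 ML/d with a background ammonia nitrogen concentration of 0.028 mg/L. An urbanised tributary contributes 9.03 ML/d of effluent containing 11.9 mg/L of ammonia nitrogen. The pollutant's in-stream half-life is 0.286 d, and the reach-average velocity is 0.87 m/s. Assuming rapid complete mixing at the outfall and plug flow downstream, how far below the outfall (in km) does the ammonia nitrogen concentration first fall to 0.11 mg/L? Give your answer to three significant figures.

Mixed concentration C = ΣQC/ΣQ = (490.0·0.02800 + 9.030·11.90) / 499.0 = 121.2/499.0 = 0.2428 mg/L.
Half-life 0.286 d → k = ln 2 / 0.286 = 2.424 d⁻¹.
Set 0.2428·exp(−k·t) = 0.11 → t = ln(0.2428/0.11)/k = 28230 s = 7.842 h.
Distance = v·t = 0.87·28230 = 24560 m = 24.56 km.

24.6 km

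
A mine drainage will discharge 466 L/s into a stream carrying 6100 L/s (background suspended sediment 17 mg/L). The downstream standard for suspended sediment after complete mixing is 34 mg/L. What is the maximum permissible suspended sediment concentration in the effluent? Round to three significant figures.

257 mg/L

At the limit, (Qr·Cr + Qe·Cₑ)/(Qr + Qe) = 34:
Cₑ = (6566·34 − 6100·17.00) / 466.0 = 256.5 mg/L.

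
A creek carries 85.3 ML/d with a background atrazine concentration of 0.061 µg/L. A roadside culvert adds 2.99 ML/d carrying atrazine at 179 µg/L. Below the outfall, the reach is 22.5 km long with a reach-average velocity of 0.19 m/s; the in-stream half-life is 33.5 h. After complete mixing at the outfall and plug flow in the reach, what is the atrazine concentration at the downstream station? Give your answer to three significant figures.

Mass balance: C = (85.30·0.06100 + 2.990·179.0) / 88.29 = 540.4/88.29 = 6.121 µg/L.
Travel time t = 22.5·1000 / 0.19 = 118400 s = 32.89 h.
Half-life 33.5 h → k = ln 2 / 33.5 = 0.02069 h⁻¹ = 0.4966 d⁻¹.
First-order decay: C = 6.121·exp(−k·t) = 6.121·0.5063 = 3.099 µg/L.

3.10 µg/L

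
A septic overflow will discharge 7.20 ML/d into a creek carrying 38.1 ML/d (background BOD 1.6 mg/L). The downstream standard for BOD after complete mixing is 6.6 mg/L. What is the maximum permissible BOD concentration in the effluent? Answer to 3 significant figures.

33.1 mg/L

At the limit, (Qr·Cr + Qe·Cₑ)/(Qr + Qe) = 6.6:
Cₑ = (45.30·6.6 − 38.10·1.600) / 7.200 = 33.06 mg/L.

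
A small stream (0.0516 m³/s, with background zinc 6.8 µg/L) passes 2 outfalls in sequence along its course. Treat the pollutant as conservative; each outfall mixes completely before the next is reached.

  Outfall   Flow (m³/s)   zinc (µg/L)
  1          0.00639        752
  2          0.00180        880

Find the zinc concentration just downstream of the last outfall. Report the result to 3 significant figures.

113 µg/L

After outfall 1: Q = 0.05160 + 0.006390 = 0.05799 m³/s; C = (0.05160·6.800 + 0.006390·752.0)/0.05799 = 88.91 µg/L.
After outfall 2: Q = 0.05799 + 0.001800 = 0.05979 m³/s; C = (0.05799·88.91 + 0.001800·880.0)/0.05979 = 112.7 µg/L.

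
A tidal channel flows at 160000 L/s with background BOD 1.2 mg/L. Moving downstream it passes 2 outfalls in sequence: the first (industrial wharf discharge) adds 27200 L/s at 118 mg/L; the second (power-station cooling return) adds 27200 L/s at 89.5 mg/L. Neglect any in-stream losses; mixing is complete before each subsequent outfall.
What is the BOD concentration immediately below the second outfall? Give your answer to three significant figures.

27.2 mg/L

After outfall 1: Q = 160000 + 27200 = 187200 L/s; C = (160000·1.200 + 27200·118.0)/187200 = 18.17 mg/L.
After outfall 2: Q = 187200 + 27200 = 214400 L/s; C = (187200·18.17 + 27200·89.50)/214400 = 27.22 mg/L.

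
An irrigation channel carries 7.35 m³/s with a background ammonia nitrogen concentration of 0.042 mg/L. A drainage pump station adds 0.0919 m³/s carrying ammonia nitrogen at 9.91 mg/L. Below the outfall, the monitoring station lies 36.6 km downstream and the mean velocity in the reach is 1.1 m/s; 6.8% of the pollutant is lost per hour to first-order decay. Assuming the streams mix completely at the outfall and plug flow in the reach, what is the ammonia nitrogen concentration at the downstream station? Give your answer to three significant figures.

0.0855 mg/L

Conservation of mass: C = (7.350·0.04200 + 0.09190·9.910) / 7.442 = 1.219/7.442 = 0.1639 mg/L.
Travel time t = 36.6·1000 / 1.1 = 33270 s = 9.242 h.
6.8%/h lost → k = −ln(1 − 0.068) = 0.07042 h⁻¹.
First-order decay: C = 0.1639·exp(−k·t) = 0.1639·0.5216 = 0.08547 mg/L.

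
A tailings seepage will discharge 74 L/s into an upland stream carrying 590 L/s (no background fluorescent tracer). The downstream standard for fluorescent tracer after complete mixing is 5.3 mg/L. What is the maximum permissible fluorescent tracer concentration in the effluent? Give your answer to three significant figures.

47.6 mg/L

At the limit, (Qr·Cr + Qe·Cₑ)/(Qr + Qe) = 5.3:
Cₑ = (664.0·5.3 − 590.0·0) / 74.00 = 47.56 mg/L.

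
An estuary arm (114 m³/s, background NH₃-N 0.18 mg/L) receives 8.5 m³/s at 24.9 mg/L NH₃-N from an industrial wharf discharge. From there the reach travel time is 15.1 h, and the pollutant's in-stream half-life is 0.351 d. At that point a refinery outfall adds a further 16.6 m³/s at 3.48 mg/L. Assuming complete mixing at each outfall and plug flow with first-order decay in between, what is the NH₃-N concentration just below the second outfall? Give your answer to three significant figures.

Conservation of mass: C = (114.0·0.1800 + 8.500·24.90) / 122.5 = 232.2/122.5 = 1.895 mg/L; combined flow 122.5 m³/s.
Half-life 0.351 d → k = ln 2 / 0.351 = 1.975 d⁻¹.
Decay over the reach: 1.895·exp(−kt) = 1.895·0.2887 = 0.5471 mg/L.
Second outfall: C = (122.5·0.5471 + 16.60·3.480)/139.1 = 0.8971 mg/L.

0.897 mg/L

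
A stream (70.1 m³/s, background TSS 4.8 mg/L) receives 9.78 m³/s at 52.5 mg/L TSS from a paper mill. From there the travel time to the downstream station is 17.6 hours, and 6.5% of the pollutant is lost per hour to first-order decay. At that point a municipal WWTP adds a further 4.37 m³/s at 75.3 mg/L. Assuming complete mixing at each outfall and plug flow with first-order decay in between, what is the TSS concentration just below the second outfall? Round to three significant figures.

Mixed concentration C = ΣQC/ΣQ = (70.10·4.800 + 9.780·52.50) / 79.88 = 849.9/79.88 = 10.64 mg/L; combined flow 79.88 m³/s.
6.5%/h lost → k = −ln(1 − 0.065) = 0.06721 h⁻¹.
After decay, C = 10.64 × e^(−kt) = 10.64 × 0.3064 = 3.260 mg/L.
Second outfall: C = (79.88·3.260 + 4.370·75.30)/84.25 = 6.997 mg/L.

7.00 mg/L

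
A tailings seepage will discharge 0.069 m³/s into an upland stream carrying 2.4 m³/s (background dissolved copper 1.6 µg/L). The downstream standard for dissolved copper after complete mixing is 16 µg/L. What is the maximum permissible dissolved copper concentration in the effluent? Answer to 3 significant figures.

517 µg/L

At the limit, (Qr·Cr + Qe·Cₑ)/(Qr + Qe) = 16:
Cₑ = (2.469·16 − 2.400·1.600) / 0.06900 = 516.9 µg/L.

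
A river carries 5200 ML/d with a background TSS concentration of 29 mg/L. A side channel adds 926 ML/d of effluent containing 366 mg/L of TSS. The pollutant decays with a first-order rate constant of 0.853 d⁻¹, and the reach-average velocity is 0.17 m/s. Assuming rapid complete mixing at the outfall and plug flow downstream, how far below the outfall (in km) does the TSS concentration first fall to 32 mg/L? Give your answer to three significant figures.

Conservation of mass: C = (5200·29.00 + 926.0·366.0) / 6126 = 489700/6126 = 79.94 mg/L.
Set 79.94·exp(−k·t) = 32 → t = ln(79.94/32)/k = 92740 s = 25.76 h.
Distance = v·t = 0.17·92740 = 15770 m = 15.77 km.

15.8 km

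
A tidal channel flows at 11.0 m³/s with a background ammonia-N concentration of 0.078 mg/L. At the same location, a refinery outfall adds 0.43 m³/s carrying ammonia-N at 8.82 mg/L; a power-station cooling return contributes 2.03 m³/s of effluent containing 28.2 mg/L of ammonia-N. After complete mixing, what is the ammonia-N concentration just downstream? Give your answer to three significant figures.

4.60 mg/L

Conservation of mass: C = (11.00·0.07800 + 0.4300·8.820 + 2.030·28.20) / 13.46 = 61.90/13.46 = 4.599 mg/L.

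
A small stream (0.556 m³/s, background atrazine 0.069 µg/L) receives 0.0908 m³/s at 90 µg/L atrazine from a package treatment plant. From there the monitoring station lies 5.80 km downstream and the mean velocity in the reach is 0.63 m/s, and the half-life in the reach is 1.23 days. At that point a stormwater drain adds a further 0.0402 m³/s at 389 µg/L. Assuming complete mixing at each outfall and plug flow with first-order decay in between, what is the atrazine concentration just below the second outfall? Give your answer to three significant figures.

Flow-weighted average: C = (0.5560·0.06900 + 0.09080·90.00) / 0.6468 = 8.210/0.6468 = 12.69 µg/L; combined flow 0.6468 m³/s.
Travel time t = 5.80·1000 / 0.63 = 9206 s = 2.557 h.
Half-life 1.23 d → k = ln 2 / 1.23 = 0.5635 d⁻¹.
Applying C = C₀e^(−kt): 12.69 × 0.9417 = 11.95 µg/L.
At the second outfall, C = (0.6468·11.95 + 0.04020·389.0) / (0.6468 + 0.04020) = 34.02 µg/L.

34.0 µg/L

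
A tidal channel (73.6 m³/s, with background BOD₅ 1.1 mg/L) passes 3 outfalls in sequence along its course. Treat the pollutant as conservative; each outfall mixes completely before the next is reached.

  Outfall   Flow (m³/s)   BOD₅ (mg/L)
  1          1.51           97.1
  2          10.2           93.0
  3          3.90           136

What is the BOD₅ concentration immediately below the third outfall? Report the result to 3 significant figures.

Below outfall 1: Q → 75.11 m³/s, C = (73.60·1.100 + 1.510·97.10)/75.11 = 3.030 mg/L.
Below outfall 2: Q → 85.31 m³/s, C = (75.11·3.030 + 10.20·93.00)/85.31 = 13.79 mg/L.
Below outfall 3: Q → 89.21 m³/s, C = (85.31·13.79 + 3.900·136.0)/89.21 = 19.13 mg/L.

19.1 mg/L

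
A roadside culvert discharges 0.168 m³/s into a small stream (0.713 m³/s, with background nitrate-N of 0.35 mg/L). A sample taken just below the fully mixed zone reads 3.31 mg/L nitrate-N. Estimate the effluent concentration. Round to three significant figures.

Mass balance: 0.7130·0.3500 + 0.1680·Cₑ = 0.8810·3.310
→ Cₑ = (0.8810·3.310 − 0.7130·0.3500) / 0.1680 = 15.87 mg/L.

15.9 mg/L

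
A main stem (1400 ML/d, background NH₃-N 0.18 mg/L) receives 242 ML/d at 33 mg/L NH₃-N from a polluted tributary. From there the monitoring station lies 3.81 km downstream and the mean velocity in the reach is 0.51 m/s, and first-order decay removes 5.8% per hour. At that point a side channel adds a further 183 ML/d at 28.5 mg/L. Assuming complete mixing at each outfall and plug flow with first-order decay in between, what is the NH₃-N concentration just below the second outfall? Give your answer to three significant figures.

6.85 mg/L

Conservation of mass: C = (1400·0.1800 + 242.0·33.00) / 1642 = 8238/1642 = 5.017 mg/L; combined flow 1642 ML/d.
Travel time t = 3.81·1000 / 0.51 = 7471 s = 2.075 h.
5.8%/h lost → k = −ln(1 − 0.058) = 0.05975 h⁻¹.
Applying C = C₀e^(−kt): 5.017 × 0.8834 = 4.432 mg/L.
At the second outfall, C = (1642·4.432 + 183.0·28.50) / (1642 + 183.0) = 6.845 mg/L.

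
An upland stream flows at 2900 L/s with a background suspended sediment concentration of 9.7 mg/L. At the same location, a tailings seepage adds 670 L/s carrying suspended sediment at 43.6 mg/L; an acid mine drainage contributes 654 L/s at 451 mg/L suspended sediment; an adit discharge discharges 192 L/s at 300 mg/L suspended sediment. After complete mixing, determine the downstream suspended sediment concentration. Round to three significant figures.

Mixed concentration C = ΣQC/ΣQ = (2900·9.700 + 670.0·43.60 + 654.0·451.0 + 192.0·300.0) / 4416 = 409900/4416 = 92.82 mg/L.

92.8 mg/L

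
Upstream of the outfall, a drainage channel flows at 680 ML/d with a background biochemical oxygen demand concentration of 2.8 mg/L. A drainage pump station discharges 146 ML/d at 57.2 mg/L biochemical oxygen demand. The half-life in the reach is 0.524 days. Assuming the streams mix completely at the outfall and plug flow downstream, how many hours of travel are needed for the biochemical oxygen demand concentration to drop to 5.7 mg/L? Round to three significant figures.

After mixing, C = (680.0·2.800 + 146.0·57.20) / 826.0 = 10260/826.0 = 12.42 mg/L.
Half-life 0.524 d → k = ln 2 / 0.524 = 1.323 d⁻¹.
12.42·exp(−k·t) = 5.7 → t = ln(12.42/5.7)/k = 50850 s = 14.12 h.

14.1 h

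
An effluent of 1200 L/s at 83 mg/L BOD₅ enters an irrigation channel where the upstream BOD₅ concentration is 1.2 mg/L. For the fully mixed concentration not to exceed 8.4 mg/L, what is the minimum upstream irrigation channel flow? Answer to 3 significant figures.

12400 L/s

Set C_mix = 8.4: (Q·1.200 + 1200·83.00) / (Q + 1200) = 8.4
→ Q = 1200·(83.00 − 8.4)/(8.4 − 1.200) = 12430 L/s.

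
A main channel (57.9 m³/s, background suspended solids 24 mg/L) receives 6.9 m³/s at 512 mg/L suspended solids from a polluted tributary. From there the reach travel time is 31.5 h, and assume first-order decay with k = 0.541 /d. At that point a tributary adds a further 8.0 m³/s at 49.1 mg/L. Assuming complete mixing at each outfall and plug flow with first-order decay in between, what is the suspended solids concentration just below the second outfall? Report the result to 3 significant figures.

Flow-weighted average: C = (57.90·24.00 + 6.900·512.0) / 64.80 = 4922/64.80 = 75.96 mg/L; combined flow 64.80 m³/s.
Decay over the reach: 75.96·exp(−kt) = 75.96·0.4916 = 37.34 mg/L.
At the second outfall, C = (64.80·37.34 + 8.000·49.10) / (64.80 + 8.000) = 38.64 mg/L.

38.6 mg/L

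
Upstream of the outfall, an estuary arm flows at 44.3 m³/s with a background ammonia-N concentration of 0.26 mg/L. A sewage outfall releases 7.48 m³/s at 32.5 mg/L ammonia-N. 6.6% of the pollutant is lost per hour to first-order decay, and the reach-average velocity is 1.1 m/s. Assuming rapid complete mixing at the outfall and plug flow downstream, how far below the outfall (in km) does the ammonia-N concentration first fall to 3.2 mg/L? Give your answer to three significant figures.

Flow-weighted average: C = (44.30·0.2600 + 7.480·32.50) / 51.78 = 254.6/51.78 = 4.917 mg/L.
6.6%/h lost → k = −ln(1 − 0.066) = 0.06828 h⁻¹.
Set 4.917·exp(−k·t) = 3.2 → t = ln(4.917/3.2)/k = 22650 s = 6.292 h.
Distance = v·t = 1.1·22650 = 24920 m = 24.92 km.

24.9 km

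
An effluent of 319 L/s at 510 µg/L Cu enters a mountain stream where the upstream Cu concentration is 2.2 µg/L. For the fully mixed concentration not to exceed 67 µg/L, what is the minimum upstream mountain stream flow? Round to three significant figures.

Set C_mix = 67: (Q·2.200 + 319.0·510.0) / (Q + 319.0) = 67
→ Q = 319.0·(510.0 − 67)/(67 − 2.200) = 2181 L/s.

2180 L/s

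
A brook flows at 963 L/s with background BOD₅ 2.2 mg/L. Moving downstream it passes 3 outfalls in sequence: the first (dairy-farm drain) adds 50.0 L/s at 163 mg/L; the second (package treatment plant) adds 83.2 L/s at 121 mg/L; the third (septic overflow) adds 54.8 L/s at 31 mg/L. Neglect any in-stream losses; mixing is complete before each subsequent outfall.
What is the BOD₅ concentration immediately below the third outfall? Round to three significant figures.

19.1 mg/L

Below outfall 1: Q → 1013 L/s, C = (963.0·2.200 + 50.00·163.0)/1013 = 10.14 mg/L.
Below outfall 2: Q → 1096 L/s, C = (1013·10.14 + 83.20·121.0)/1096 = 18.55 mg/L.
Below outfall 3: Q → 1151 L/s, C = (1096·18.55 + 54.80·31.00)/1151 = 19.14 mg/L.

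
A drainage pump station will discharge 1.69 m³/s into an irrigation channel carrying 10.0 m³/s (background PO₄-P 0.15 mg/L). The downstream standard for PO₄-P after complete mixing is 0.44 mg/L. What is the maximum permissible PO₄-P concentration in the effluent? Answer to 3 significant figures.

At the limit, (Qr·Cr + Qe·Cₑ)/(Qr + Qe) = 0.44:
Cₑ = (11.69·0.44 − 10.00·0.1500) / 1.690 = 2.156 mg/L.

2.16 mg/L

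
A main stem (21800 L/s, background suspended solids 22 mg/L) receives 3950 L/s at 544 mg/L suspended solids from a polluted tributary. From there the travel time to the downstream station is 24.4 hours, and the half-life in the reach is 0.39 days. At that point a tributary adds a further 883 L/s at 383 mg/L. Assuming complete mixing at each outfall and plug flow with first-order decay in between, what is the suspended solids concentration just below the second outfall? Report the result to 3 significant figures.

Mass balance: C = (21800·22.00 + 3950·544.0) / 25750 = 2628000/25750 = 102.1 mg/L; combined flow 25750 L/s.
Half-life 0.39 d → k = ln 2 / 0.39 = 1.777 d⁻¹.
After decay, C = 102.1 × e^(−kt) = 102.1 × 0.1642 = 16.76 mg/L.
At the second outfall, C = (25750·16.76 + 883.0·383.0) / (25750 + 883.0) = 28.90 mg/L.

28.9 mg/L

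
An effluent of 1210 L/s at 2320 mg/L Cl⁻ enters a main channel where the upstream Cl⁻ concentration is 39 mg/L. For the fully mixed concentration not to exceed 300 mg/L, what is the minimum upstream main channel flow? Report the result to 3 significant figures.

Set C_mix = 300: (Q·39.00 + 1210·2320) / (Q + 1210) = 300
→ Q = 1210·(2320 − 300)/(300 − 39.00) = 9365 L/s.

9360 L/s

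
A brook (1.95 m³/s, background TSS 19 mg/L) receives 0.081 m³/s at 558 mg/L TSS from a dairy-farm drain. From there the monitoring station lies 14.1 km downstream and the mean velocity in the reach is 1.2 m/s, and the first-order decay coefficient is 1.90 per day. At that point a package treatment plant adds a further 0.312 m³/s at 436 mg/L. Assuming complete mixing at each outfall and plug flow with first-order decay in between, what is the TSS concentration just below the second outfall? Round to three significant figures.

Mixed concentration C = ΣQC/ΣQ = (1.950·19.00 + 0.08100·558.0) / 2.031 = 82.25/2.031 = 40.50 mg/L; combined flow 2.031 m³/s.
Travel time t = 14.1·1000 / 1.2 = 11750 s = 3.264 h.
First-order decay: C = 40.50·exp(−k·t) = 40.50·0.7723 = 31.28 mg/L.
Second outfall: C = (2.031·31.28 + 0.3120·436.0)/2.343 = 85.17 mg/L.

85.2 mg/L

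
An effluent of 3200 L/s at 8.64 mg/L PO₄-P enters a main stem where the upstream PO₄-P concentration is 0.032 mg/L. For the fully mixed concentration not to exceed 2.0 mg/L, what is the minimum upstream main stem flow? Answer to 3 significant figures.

Set C_mix = 2.0: (Q·0.03200 + 3200·8.640) / (Q + 3200) = 2.0
→ Q = 3200·(8.640 − 2.0)/(2.0 − 0.03200) = 10800 L/s.

10800 L/s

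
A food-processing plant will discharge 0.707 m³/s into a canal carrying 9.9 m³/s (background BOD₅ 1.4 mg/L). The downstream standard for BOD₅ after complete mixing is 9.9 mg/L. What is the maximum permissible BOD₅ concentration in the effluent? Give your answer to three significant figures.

129 mg/L

At the limit, (Qr·Cr + Qe·Cₑ)/(Qr + Qe) = 9.9:
Cₑ = (10.61·9.9 − 9.900·1.400) / 0.7070 = 128.9 mg/L.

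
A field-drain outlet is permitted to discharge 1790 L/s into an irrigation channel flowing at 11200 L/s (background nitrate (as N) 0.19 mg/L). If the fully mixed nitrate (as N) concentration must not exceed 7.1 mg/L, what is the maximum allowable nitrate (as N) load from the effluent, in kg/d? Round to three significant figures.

7780 kg/d

Mass balance at the limit: 11200·0.1900 + 1790·Cₑ = 12990·7.1 → Cₑ = 50.34 mg/L.
1790 L/s = 1.790 m³/s. Load = 1.790 m³/s × 50.34 g/m³ × 86 400 s/d = 7785 kg/d.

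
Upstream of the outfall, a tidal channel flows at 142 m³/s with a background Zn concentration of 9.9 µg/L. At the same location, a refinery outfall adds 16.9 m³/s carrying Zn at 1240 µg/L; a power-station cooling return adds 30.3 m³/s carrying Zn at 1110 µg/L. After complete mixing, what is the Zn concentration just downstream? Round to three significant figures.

296 µg/L

Mixed concentration C = ΣQC/ΣQ = (142.0·9.900 + 16.90·1240 + 30.30·1110) / 189.2 = 55990/189.2 = 296.0 µg/L.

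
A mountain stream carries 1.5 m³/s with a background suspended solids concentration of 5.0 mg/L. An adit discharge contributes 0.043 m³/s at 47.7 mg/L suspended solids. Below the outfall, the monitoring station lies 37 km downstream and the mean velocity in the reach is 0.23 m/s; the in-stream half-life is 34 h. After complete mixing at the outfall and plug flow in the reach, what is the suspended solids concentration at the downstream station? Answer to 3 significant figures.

Conservation of mass: C = (1.500·5.000 + 0.04300·47.70) / 1.543 = 9.551/1.543 = 6.190 mg/L.
Travel time t = 37·1000 / 0.23 = 160900 s = 44.69 h.
Half-life 34 h → k = ln 2 / 34 = 0.02039 h⁻¹ = 0.4893 d⁻¹.
Decay over the reach: 6.190·exp(−kt) = 6.190·0.4021 = 2.489 mg/L.

2.49 mg/L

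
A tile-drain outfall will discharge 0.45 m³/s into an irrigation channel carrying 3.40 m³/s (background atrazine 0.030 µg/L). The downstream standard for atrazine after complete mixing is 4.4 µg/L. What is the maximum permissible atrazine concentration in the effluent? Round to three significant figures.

37.4 µg/L

At the limit, (Qr·Cr + Qe·Cₑ)/(Qr + Qe) = 4.4:
Cₑ = (3.850·4.4 − 3.400·0.03000) / 0.4500 = 37.42 µg/L.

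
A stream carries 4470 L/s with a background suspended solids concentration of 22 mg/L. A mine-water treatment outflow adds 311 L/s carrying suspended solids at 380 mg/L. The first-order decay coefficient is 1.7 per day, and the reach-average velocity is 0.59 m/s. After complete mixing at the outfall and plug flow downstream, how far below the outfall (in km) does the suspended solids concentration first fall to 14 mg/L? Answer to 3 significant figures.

Conservation of mass: C = (4470·22.00 + 311.0·380.0) / 4781 = 216500/4781 = 45.29 mg/L.
Set 45.29·exp(−k·t) = 14 → t = ln(45.29/14)/k = 59670 s = 16.57 h.
Distance = v·t = 0.59·59670 = 35200 m = 35.20 km.

35.2 km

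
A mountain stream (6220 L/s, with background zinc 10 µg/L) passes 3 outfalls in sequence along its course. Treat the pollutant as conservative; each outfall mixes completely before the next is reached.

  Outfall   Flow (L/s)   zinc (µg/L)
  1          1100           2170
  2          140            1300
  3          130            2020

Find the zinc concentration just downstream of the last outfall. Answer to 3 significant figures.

381 µg/L

After outfall 1: Q = 6220 + 1100 = 7320 L/s; C = (6220·10.00 + 1100·2170)/7320 = 334.6 µg/L.
After outfall 2: Q = 7320 + 140.0 = 7460 L/s; C = (7320·334.6 + 140.0·1300)/7460 = 352.7 µg/L.
After outfall 3: Q = 7460 + 130.0 = 7590 L/s; C = (7460·352.7 + 130.0·2020)/7590 = 381.3 µg/L.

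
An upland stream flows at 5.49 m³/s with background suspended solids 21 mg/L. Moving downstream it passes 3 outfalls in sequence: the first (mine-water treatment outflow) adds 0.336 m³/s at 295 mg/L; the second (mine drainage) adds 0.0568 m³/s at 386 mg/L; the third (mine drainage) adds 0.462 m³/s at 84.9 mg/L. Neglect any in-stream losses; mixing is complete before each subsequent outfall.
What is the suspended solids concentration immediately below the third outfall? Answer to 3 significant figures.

Outfall 1: combined Q = 5.826 m³/s; C = (5.490·21.00 + 0.3360·295.0)/5.826 = 36.80 mg/L.
Outfall 2: combined Q = 5.883 m³/s; C = (5.826·36.80 + 0.05680·386.0)/5.883 = 40.17 mg/L.
Outfall 3: combined Q = 6.345 m³/s; C = (5.883·40.17 + 0.4620·84.90)/6.345 = 43.43 mg/L.

43.4 mg/L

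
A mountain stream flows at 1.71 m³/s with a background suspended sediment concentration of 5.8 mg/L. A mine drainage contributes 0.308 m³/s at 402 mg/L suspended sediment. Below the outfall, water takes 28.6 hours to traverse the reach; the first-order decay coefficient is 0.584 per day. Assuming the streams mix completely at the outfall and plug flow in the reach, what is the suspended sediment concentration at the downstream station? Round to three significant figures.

33.0 mg/L

Conservation of mass: C = (1.710·5.800 + 0.3080·402.0) / 2.018 = 133.7/2.018 = 66.27 mg/L.
Applying C = C₀e^(−kt): 66.27 × 0.4986 = 33.04 mg/L.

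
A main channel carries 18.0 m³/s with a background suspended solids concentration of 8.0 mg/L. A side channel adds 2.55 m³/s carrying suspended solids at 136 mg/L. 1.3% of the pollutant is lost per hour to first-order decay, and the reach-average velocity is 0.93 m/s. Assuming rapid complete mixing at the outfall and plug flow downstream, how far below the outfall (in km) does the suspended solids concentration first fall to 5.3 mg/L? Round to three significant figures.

385 km

Mass balance: C = (18.00·8.000 + 2.550·136.0) / 20.55 = 490.8/20.55 = 23.88 mg/L.
1.3%/h lost → k = −ln(1 − 0.013) = 0.01309 h⁻¹.
Set 23.88·exp(−k·t) = 5.3 → t = ln(23.88/5.3)/k = 414200 s = 115.1 h.
Distance = v·t = 0.93·414200 = 385200 m = 385.2 km.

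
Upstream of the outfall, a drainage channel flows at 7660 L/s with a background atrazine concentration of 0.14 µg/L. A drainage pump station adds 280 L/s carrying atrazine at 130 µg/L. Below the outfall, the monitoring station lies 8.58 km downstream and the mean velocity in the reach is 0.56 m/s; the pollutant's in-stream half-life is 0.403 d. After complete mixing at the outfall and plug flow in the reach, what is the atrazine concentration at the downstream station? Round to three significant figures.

Mass balance: C = (7660·0.1400 + 280.0·130.0) / 7940 = 37470/7940 = 4.719 µg/L.
Travel time t = 8.58·1000 / 0.56 = 15320 s = 4.256 h.
Half-life 0.403 d → k = ln 2 / 0.403 = 1.720 d⁻¹.
First-order decay: C = 4.719·exp(−k·t) = 4.719·0.7371 = 3.479 µg/L.

3.48 µg/L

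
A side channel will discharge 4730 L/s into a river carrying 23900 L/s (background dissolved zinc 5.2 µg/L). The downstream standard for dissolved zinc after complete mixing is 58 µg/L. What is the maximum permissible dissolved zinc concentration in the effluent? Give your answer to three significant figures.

At the limit, (Qr·Cr + Qe·Cₑ)/(Qr + Qe) = 58:
Cₑ = (28630·58 − 23900·5.200) / 4730 = 324.8 µg/L.

325 µg/L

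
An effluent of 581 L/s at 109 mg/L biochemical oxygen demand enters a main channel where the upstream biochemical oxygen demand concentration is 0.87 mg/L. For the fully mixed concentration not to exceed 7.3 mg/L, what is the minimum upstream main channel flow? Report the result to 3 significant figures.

9190 L/s

Set C_mix = 7.3: (Q·0.8700 + 581.0·109.0) / (Q + 581.0) = 7.3
→ Q = 581.0·(109.0 − 7.3)/(7.3 − 0.8700) = 9189 L/s.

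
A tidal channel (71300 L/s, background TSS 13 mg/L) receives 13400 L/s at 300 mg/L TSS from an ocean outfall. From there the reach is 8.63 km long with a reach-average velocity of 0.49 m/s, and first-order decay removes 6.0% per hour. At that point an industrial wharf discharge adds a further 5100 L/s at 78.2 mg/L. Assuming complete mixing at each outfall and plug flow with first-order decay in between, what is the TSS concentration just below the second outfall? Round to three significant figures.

45.1 mg/L

Conservation of mass: C = (71300·13.00 + 13400·300.0) / 84700 = 4947000/84700 = 58.40 mg/L; combined flow 84700 L/s.
Travel time t = 8.63·1000 / 0.49 = 17610 s = 4.892 h.
6.0%/h lost → k = −ln(1 − 0.06) = 0.06188 h⁻¹.
Applying C = C₀e^(−kt): 58.40 × 0.7388 = 43.15 mg/L.
At the second outfall, C = (84700·43.15 + 5100·78.20) / (84700 + 5100) = 45.14 mg/L.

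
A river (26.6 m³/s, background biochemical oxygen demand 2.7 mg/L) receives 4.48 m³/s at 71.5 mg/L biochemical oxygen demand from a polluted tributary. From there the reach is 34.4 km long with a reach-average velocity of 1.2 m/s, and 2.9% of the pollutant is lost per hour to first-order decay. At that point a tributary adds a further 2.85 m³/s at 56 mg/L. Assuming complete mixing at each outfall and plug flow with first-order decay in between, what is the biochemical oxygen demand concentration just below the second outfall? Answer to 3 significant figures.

13.8 mg/L

Flow-weighted average: C = (26.60·2.700 + 4.480·71.50) / 31.08 = 392.1/31.08 = 12.62 mg/L; combined flow 31.08 m³/s.
Travel time t = 34.4·1000 / 1.2 = 28670 s = 7.963 h.
2.9%/h lost → k = −ln(1 − 0.029) = 0.02943 h⁻¹.
Applying C = C₀e^(−kt): 12.62 × 0.7911 = 9.981 mg/L.
Second outfall: C = (31.08·9.981 + 2.850·56.00)/33.93 = 13.85 mg/L.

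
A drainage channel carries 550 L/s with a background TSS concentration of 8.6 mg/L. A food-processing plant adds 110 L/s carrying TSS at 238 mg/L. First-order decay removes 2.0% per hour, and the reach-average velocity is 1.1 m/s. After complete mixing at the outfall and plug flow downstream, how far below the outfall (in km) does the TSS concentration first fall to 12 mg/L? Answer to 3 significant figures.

267 km

Conservation of mass: C = (550.0·8.600 + 110.0·238.0) / 660.0 = 30910/660.0 = 46.83 mg/L.
2.0%/h lost → k = −ln(1 − 0.02) = 0.02020 h⁻¹.
Set 46.83·exp(−k·t) = 12 → t = ln(46.83/12)/k = 242600 s = 67.40 h.
Distance = v·t = 1.1·242600 = 266900 m = 266.9 km.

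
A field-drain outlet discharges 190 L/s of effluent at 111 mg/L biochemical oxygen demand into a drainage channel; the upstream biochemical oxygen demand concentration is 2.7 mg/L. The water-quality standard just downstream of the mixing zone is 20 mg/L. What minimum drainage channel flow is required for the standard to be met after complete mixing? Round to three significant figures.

999 L/s

Set C_mix = 20: (Q·2.700 + 190.0·111.0) / (Q + 190.0) = 20
→ Q = 190.0·(111.0 − 20)/(20 − 2.700) = 999.4 L/s.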